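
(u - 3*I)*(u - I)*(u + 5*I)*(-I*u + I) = -I*u^4 + u^3 + I*u^3 - u^2 - 17*I*u^2 - 15*u + 17*I*u + 15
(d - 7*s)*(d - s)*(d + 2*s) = d^3 - 6*d^2*s - 9*d*s^2 + 14*s^3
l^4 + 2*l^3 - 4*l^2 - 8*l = l*(l - 2)*(l + 2)^2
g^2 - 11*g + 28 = (g - 7)*(g - 4)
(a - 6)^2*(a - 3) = a^3 - 15*a^2 + 72*a - 108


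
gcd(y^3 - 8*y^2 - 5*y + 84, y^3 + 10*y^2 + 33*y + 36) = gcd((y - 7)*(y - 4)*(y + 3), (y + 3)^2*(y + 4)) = y + 3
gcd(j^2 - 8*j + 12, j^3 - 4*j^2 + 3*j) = 1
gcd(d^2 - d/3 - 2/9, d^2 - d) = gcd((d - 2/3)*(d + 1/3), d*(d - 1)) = 1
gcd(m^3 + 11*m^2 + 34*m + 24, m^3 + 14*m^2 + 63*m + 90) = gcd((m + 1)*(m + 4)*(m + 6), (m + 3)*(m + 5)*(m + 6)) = m + 6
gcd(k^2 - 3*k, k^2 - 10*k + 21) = k - 3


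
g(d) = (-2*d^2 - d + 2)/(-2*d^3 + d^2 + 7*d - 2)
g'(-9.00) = -0.01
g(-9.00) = -0.10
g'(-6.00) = -0.02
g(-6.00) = -0.15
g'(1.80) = -15.49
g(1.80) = -2.89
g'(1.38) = -1.80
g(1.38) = -0.74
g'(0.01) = -3.21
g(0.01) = -1.03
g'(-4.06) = -0.06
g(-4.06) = -0.22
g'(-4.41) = -0.05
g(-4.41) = -0.21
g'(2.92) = -0.77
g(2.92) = 0.79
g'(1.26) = -1.37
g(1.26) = -0.55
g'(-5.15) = -0.03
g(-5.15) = -0.18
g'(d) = (-4*d - 1)/(-2*d^3 + d^2 + 7*d - 2) + (-2*d^2 - d + 2)*(6*d^2 - 2*d - 7)/(-2*d^3 + d^2 + 7*d - 2)^2 = (-4*d^4 - 4*d^3 - d^2 + 4*d - 12)/(4*d^6 - 4*d^5 - 27*d^4 + 22*d^3 + 45*d^2 - 28*d + 4)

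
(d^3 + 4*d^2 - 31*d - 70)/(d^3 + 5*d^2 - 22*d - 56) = (d - 5)/(d - 4)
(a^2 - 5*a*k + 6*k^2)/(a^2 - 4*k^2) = (a - 3*k)/(a + 2*k)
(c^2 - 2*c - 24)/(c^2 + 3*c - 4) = (c - 6)/(c - 1)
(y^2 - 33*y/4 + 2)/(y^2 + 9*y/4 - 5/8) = 2*(y - 8)/(2*y + 5)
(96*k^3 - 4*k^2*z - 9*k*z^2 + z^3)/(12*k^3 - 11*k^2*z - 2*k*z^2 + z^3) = (-8*k + z)/(-k + z)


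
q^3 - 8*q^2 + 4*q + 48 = (q - 6)*(q - 4)*(q + 2)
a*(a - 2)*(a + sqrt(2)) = a^3 - 2*a^2 + sqrt(2)*a^2 - 2*sqrt(2)*a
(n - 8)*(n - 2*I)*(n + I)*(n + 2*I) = n^4 - 8*n^3 + I*n^3 + 4*n^2 - 8*I*n^2 - 32*n + 4*I*n - 32*I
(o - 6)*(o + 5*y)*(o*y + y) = o^3*y + 5*o^2*y^2 - 5*o^2*y - 25*o*y^2 - 6*o*y - 30*y^2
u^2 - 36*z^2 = (u - 6*z)*(u + 6*z)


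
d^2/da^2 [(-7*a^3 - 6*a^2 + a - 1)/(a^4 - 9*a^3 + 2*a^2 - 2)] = 2*(-7*a^9 - 18*a^8 + 210*a^7 - 682*a^6 + 216*a^5 + 54*a^4 + 896*a^3 - 204*a^2 - 18*a - 28)/(a^12 - 27*a^11 + 249*a^10 - 837*a^9 + 492*a^8 - 502*a^6 + 216*a^5 - 12*a^4 - 108*a^3 + 24*a^2 - 8)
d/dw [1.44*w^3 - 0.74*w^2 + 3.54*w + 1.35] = 4.32*w^2 - 1.48*w + 3.54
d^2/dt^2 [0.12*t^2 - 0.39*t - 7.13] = 0.240000000000000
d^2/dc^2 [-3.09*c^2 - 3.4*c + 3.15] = -6.18000000000000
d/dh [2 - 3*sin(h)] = -3*cos(h)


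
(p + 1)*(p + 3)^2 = p^3 + 7*p^2 + 15*p + 9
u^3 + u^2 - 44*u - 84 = (u - 7)*(u + 2)*(u + 6)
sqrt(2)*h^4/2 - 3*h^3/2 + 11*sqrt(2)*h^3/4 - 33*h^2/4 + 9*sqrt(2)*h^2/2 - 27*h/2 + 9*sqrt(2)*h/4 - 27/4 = (h + 3/2)*(h + 3)*(h - 3*sqrt(2)/2)*(sqrt(2)*h/2 + sqrt(2)/2)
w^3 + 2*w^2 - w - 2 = (w - 1)*(w + 1)*(w + 2)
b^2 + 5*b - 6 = (b - 1)*(b + 6)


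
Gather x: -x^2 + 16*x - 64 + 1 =-x^2 + 16*x - 63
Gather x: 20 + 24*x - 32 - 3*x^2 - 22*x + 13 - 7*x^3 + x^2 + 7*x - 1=-7*x^3 - 2*x^2 + 9*x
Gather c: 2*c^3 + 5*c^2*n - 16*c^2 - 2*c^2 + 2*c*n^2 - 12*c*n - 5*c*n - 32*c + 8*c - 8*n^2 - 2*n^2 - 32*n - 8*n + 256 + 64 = 2*c^3 + c^2*(5*n - 18) + c*(2*n^2 - 17*n - 24) - 10*n^2 - 40*n + 320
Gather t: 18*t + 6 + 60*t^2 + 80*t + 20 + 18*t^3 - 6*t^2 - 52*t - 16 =18*t^3 + 54*t^2 + 46*t + 10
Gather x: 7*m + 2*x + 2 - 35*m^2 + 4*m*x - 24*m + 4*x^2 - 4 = -35*m^2 - 17*m + 4*x^2 + x*(4*m + 2) - 2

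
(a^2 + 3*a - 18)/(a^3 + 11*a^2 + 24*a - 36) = (a - 3)/(a^2 + 5*a - 6)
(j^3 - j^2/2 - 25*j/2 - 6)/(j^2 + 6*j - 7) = (2*j^3 - j^2 - 25*j - 12)/(2*(j^2 + 6*j - 7))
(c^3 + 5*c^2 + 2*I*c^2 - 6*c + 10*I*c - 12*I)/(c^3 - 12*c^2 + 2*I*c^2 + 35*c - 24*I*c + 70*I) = (c^2 + 5*c - 6)/(c^2 - 12*c + 35)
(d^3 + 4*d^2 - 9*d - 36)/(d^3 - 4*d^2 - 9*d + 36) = (d + 4)/(d - 4)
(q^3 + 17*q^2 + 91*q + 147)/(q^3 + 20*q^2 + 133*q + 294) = (q + 3)/(q + 6)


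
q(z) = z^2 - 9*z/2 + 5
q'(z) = 2*z - 9/2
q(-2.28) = 20.46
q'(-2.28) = -9.06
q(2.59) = 0.05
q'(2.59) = 0.68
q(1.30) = 0.84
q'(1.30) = -1.90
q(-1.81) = 16.42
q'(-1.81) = -8.12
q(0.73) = 2.25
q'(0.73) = -3.04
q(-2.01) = 18.09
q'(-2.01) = -8.52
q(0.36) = 3.51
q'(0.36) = -3.78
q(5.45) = 10.18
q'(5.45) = 6.40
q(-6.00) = 68.00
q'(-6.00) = -16.50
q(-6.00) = 68.00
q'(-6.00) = -16.50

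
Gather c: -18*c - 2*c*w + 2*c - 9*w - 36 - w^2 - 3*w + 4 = c*(-2*w - 16) - w^2 - 12*w - 32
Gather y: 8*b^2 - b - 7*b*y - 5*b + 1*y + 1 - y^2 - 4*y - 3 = 8*b^2 - 6*b - y^2 + y*(-7*b - 3) - 2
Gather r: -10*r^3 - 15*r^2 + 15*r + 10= -10*r^3 - 15*r^2 + 15*r + 10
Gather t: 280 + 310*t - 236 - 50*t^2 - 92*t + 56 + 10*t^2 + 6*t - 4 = -40*t^2 + 224*t + 96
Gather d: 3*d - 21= 3*d - 21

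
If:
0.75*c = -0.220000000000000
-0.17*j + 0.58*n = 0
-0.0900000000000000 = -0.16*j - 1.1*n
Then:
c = -0.29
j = 0.19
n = 0.05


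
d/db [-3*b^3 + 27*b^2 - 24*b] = -9*b^2 + 54*b - 24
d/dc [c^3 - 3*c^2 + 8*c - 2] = 3*c^2 - 6*c + 8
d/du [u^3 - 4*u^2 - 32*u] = 3*u^2 - 8*u - 32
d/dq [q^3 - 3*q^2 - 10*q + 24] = 3*q^2 - 6*q - 10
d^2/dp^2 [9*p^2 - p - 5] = 18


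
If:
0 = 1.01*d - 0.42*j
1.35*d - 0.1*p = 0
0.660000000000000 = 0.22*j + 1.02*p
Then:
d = 0.05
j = 0.11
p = 0.62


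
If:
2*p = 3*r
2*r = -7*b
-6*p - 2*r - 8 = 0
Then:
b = 16/77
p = -12/11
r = -8/11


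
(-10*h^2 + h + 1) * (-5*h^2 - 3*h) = 50*h^4 + 25*h^3 - 8*h^2 - 3*h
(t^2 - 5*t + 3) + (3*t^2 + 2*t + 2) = 4*t^2 - 3*t + 5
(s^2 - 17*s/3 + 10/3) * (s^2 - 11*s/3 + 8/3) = s^4 - 28*s^3/3 + 241*s^2/9 - 82*s/3 + 80/9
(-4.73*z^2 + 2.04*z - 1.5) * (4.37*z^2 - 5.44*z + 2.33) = -20.6701*z^4 + 34.646*z^3 - 28.6735*z^2 + 12.9132*z - 3.495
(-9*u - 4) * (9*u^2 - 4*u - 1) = -81*u^3 + 25*u + 4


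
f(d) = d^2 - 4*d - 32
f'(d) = 2*d - 4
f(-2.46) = -16.11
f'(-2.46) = -8.92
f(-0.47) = -29.90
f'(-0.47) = -4.94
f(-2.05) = -19.60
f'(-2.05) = -8.10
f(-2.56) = -15.21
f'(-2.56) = -9.12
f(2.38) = -35.86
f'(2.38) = 0.76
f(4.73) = -28.55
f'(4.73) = 5.46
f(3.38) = -34.10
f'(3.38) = 2.76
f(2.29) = -35.92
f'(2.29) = 0.58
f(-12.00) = 160.00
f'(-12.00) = -28.00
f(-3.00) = -11.00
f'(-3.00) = -10.00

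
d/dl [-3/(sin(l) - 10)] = 3*cos(l)/(sin(l) - 10)^2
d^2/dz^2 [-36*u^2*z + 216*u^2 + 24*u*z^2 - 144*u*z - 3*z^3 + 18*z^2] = 48*u - 18*z + 36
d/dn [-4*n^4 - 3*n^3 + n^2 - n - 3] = -16*n^3 - 9*n^2 + 2*n - 1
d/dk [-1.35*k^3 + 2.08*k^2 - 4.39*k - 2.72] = -4.05*k^2 + 4.16*k - 4.39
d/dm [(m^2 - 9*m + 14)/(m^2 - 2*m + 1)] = (7*m - 19)/(m^3 - 3*m^2 + 3*m - 1)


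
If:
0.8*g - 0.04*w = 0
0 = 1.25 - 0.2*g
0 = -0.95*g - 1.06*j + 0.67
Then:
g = 6.25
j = -4.97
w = 125.00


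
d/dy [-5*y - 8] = -5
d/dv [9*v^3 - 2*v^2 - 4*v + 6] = 27*v^2 - 4*v - 4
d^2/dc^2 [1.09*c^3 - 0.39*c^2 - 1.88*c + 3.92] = 6.54*c - 0.78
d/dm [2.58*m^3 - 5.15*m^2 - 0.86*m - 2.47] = 7.74*m^2 - 10.3*m - 0.86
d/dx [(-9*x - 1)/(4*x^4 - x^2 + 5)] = (-36*x^4 + 9*x^2 + 2*x*(9*x + 1)*(8*x^2 - 1) - 45)/(4*x^4 - x^2 + 5)^2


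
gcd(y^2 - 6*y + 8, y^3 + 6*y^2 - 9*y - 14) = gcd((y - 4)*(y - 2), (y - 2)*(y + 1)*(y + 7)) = y - 2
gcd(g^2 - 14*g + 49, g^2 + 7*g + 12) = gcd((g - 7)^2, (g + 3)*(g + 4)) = 1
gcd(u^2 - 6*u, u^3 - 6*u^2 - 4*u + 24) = u - 6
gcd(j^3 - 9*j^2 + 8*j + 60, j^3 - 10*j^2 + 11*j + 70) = j^2 - 3*j - 10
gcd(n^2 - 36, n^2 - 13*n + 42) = n - 6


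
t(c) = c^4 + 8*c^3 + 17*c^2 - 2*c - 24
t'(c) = 4*c^3 + 24*c^2 + 34*c - 2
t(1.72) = 72.31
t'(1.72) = 147.84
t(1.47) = 39.88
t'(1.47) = 112.55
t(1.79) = 83.04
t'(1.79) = 158.70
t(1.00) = 0.00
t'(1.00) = 60.00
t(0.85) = -7.98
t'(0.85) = 46.70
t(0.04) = -24.05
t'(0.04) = -0.60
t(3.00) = 420.00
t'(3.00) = 424.00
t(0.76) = -11.86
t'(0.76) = 39.46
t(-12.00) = 9360.00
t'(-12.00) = -3866.00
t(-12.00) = 9360.00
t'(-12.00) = -3866.00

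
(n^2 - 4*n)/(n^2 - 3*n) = (n - 4)/(n - 3)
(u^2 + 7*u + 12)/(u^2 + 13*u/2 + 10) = 2*(u + 3)/(2*u + 5)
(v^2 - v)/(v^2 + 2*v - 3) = v/(v + 3)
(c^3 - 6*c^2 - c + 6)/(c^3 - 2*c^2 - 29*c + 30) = (c + 1)/(c + 5)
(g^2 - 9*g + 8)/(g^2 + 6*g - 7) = (g - 8)/(g + 7)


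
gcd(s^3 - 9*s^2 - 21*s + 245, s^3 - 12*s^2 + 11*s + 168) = s - 7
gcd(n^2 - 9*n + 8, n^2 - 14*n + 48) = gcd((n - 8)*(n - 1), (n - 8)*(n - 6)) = n - 8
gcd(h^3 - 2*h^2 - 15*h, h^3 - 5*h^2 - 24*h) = h^2 + 3*h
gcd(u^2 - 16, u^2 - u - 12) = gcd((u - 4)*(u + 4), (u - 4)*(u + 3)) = u - 4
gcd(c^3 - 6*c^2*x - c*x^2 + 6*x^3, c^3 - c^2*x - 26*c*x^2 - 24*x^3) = -c^2 + 5*c*x + 6*x^2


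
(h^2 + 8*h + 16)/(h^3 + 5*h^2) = (h^2 + 8*h + 16)/(h^2*(h + 5))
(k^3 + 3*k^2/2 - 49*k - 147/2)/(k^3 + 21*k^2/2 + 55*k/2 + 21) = (k - 7)/(k + 2)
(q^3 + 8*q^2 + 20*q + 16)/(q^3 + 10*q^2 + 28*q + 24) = (q + 4)/(q + 6)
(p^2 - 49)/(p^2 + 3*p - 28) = (p - 7)/(p - 4)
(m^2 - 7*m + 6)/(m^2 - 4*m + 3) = (m - 6)/(m - 3)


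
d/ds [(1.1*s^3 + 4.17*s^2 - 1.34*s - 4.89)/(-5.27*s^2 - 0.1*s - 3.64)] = (-5.797*s^4 - 0.219999999999999*s^3 - 19.4908*s^2 - 81.8982*s + 4.3886)/(27.7729*s^4 + 1.054*s^3 + 38.3756*s^2 + 0.728*s + 13.2496)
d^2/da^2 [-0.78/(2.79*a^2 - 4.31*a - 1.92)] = (-12.143196*a^2 + 18.758844*a + 0.78*(5.58*a - 4.31)*(11.16*a - 8.62) + 8.356608)/(-2.79*a^2 + 4.31*a + 1.92)^3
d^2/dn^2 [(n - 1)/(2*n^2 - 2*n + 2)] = ((2 - 3*n)*(n^2 - n + 1) + (n - 1)*(2*n - 1)^2)/(n^2 - n + 1)^3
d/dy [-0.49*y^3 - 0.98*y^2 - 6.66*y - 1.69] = -1.47*y^2 - 1.96*y - 6.66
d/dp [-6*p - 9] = -6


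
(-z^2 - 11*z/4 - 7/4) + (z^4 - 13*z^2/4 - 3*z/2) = z^4 - 17*z^2/4 - 17*z/4 - 7/4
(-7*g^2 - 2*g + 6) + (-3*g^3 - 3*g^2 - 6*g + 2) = -3*g^3 - 10*g^2 - 8*g + 8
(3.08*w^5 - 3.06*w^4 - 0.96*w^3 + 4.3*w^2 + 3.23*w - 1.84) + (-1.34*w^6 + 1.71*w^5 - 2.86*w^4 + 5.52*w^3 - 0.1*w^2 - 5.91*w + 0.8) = -1.34*w^6 + 4.79*w^5 - 5.92*w^4 + 4.56*w^3 + 4.2*w^2 - 2.68*w - 1.04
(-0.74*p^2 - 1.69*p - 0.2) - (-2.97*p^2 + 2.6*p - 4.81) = 2.23*p^2 - 4.29*p + 4.61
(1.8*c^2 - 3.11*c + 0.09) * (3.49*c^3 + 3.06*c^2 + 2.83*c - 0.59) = 6.282*c^5 - 5.3459*c^4 - 4.1085*c^3 - 9.5879*c^2 + 2.0896*c - 0.0531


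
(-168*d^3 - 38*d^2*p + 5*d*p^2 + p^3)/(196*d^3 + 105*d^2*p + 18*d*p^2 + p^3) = (-6*d + p)/(7*d + p)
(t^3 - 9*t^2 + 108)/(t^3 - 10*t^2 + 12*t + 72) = (t + 3)/(t + 2)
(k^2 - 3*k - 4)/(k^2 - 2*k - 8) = (k + 1)/(k + 2)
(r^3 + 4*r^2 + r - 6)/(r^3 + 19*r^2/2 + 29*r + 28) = 2*(r^2 + 2*r - 3)/(2*r^2 + 15*r + 28)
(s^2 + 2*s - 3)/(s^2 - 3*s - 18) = (s - 1)/(s - 6)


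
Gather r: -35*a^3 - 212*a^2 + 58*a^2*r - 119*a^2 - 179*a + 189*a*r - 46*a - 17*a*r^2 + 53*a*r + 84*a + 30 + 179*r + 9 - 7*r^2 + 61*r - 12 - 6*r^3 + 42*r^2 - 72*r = -35*a^3 - 331*a^2 - 141*a - 6*r^3 + r^2*(35 - 17*a) + r*(58*a^2 + 242*a + 168) + 27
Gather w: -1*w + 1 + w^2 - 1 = w^2 - w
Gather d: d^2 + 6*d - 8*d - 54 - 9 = d^2 - 2*d - 63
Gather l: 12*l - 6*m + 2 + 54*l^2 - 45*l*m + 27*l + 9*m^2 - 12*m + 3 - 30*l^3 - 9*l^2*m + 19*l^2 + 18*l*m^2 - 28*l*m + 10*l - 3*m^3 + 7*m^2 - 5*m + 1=-30*l^3 + l^2*(73 - 9*m) + l*(18*m^2 - 73*m + 49) - 3*m^3 + 16*m^2 - 23*m + 6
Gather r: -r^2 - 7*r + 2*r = -r^2 - 5*r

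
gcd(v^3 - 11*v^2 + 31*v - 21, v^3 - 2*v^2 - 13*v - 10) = 1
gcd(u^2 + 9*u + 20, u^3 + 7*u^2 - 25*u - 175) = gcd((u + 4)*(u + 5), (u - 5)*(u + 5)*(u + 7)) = u + 5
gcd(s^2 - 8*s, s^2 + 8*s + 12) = 1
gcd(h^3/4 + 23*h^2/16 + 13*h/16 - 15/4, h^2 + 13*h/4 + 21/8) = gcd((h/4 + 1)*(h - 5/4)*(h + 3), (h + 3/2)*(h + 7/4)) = 1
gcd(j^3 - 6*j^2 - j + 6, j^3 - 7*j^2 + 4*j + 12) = j^2 - 5*j - 6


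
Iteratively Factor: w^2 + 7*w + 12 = (w + 3)*(w + 4)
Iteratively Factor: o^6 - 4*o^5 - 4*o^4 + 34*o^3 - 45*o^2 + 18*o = (o)*(o^5 - 4*o^4 - 4*o^3 + 34*o^2 - 45*o + 18) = o*(o - 2)*(o^4 - 2*o^3 - 8*o^2 + 18*o - 9) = o*(o - 2)*(o - 1)*(o^3 - o^2 - 9*o + 9) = o*(o - 2)*(o - 1)^2*(o^2 - 9) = o*(o - 2)*(o - 1)^2*(o + 3)*(o - 3)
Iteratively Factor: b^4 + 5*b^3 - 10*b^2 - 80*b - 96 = (b + 2)*(b^3 + 3*b^2 - 16*b - 48) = (b - 4)*(b + 2)*(b^2 + 7*b + 12) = (b - 4)*(b + 2)*(b + 4)*(b + 3)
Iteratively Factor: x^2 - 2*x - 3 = (x - 3)*(x + 1)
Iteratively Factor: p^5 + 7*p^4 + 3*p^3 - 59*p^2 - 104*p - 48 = (p + 1)*(p^4 + 6*p^3 - 3*p^2 - 56*p - 48) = (p + 1)*(p + 4)*(p^3 + 2*p^2 - 11*p - 12) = (p + 1)^2*(p + 4)*(p^2 + p - 12) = (p + 1)^2*(p + 4)^2*(p - 3)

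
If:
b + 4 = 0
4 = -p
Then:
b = -4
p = -4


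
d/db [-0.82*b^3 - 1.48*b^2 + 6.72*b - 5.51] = -2.46*b^2 - 2.96*b + 6.72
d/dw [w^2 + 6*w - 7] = 2*w + 6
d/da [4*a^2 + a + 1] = 8*a + 1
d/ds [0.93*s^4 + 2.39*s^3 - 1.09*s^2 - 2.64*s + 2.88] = 3.72*s^3 + 7.17*s^2 - 2.18*s - 2.64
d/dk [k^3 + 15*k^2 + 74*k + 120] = 3*k^2 + 30*k + 74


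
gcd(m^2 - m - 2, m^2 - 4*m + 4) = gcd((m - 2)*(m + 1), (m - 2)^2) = m - 2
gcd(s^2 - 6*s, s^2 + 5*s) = s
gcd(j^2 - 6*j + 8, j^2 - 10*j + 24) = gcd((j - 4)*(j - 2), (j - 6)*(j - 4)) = j - 4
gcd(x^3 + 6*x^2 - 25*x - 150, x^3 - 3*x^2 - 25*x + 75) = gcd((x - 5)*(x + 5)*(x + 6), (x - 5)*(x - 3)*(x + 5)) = x^2 - 25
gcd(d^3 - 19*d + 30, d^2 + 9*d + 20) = d + 5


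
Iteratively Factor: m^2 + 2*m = (m + 2)*(m)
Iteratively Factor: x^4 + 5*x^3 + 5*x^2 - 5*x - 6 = (x + 2)*(x^3 + 3*x^2 - x - 3) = (x + 1)*(x + 2)*(x^2 + 2*x - 3) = (x + 1)*(x + 2)*(x + 3)*(x - 1)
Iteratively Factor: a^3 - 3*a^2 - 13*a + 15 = (a - 1)*(a^2 - 2*a - 15) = (a - 1)*(a + 3)*(a - 5)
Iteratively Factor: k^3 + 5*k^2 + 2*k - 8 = (k + 2)*(k^2 + 3*k - 4) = (k - 1)*(k + 2)*(k + 4)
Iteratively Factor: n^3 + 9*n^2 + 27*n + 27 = (n + 3)*(n^2 + 6*n + 9) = (n + 3)^2*(n + 3)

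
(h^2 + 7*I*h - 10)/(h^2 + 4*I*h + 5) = (h + 2*I)/(h - I)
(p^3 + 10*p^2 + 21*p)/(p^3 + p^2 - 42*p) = (p + 3)/(p - 6)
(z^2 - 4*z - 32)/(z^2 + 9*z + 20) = (z - 8)/(z + 5)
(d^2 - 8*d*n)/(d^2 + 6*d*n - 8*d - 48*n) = d*(d - 8*n)/(d^2 + 6*d*n - 8*d - 48*n)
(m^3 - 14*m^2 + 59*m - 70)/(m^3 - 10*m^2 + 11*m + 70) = (m - 2)/(m + 2)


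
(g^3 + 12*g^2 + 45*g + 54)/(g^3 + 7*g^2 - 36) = (g + 3)/(g - 2)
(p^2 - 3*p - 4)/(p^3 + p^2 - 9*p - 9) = (p - 4)/(p^2 - 9)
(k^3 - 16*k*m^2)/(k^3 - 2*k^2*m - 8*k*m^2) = (k + 4*m)/(k + 2*m)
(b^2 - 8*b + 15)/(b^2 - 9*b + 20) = (b - 3)/(b - 4)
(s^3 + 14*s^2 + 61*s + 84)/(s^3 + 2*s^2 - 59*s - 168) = (s + 4)/(s - 8)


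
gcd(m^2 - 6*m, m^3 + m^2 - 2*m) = m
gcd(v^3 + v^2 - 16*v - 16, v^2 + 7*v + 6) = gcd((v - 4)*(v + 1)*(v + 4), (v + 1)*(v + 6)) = v + 1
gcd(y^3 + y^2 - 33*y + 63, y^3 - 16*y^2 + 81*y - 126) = y - 3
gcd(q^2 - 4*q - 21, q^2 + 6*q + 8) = 1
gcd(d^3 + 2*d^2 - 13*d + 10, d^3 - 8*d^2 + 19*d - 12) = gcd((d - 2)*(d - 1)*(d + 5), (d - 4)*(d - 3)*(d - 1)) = d - 1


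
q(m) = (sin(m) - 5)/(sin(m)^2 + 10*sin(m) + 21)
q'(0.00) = 0.16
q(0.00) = -0.24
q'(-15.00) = -0.22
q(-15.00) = -0.38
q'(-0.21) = 0.19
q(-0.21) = -0.27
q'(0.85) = 0.06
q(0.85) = -0.15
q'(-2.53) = -0.22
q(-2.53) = -0.36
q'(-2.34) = -0.21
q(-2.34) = -0.40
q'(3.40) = -0.19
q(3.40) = -0.28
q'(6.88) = 0.09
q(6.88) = -0.16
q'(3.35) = -0.19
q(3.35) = -0.27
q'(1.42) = 0.01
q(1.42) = -0.13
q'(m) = (-2*sin(m)*cos(m) - 10*cos(m))*(sin(m) - 5)/(sin(m)^2 + 10*sin(m) + 21)^2 + cos(m)/(sin(m)^2 + 10*sin(m) + 21)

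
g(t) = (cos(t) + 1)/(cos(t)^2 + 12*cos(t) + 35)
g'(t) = (2*sin(t)*cos(t) + 12*sin(t))*(cos(t) + 1)/(cos(t)^2 + 12*cos(t) + 35)^2 - sin(t)/(cos(t)^2 + 12*cos(t) + 35)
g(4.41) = 0.02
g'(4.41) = 0.02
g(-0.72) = 0.04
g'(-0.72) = 0.01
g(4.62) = 0.03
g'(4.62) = 0.02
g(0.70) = 0.04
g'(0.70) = -0.01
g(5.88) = 0.04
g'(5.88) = 0.00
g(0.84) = 0.04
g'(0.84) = -0.01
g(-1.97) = 0.02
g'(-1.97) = 0.02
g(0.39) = 0.04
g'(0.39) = -0.00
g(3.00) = 0.00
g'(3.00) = -0.00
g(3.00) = 0.00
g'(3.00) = -0.00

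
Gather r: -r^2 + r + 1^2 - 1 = -r^2 + r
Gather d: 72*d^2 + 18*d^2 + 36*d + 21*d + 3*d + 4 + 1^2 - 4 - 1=90*d^2 + 60*d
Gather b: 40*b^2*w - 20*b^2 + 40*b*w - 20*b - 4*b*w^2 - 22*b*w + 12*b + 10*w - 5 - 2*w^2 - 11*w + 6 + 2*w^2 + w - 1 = b^2*(40*w - 20) + b*(-4*w^2 + 18*w - 8)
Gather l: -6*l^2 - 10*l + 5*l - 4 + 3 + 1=-6*l^2 - 5*l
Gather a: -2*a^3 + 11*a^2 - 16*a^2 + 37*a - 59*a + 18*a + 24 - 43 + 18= -2*a^3 - 5*a^2 - 4*a - 1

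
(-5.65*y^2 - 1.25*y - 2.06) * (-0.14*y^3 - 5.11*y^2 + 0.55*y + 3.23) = 0.791*y^5 + 29.0465*y^4 + 3.5684*y^3 - 8.4104*y^2 - 5.1705*y - 6.6538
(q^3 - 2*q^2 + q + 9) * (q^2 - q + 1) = q^5 - 3*q^4 + 4*q^3 + 6*q^2 - 8*q + 9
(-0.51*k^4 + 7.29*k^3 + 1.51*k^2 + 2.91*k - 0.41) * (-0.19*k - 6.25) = 0.0969*k^5 + 1.8024*k^4 - 45.8494*k^3 - 9.9904*k^2 - 18.1096*k + 2.5625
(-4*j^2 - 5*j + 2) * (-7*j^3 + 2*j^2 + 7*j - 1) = 28*j^5 + 27*j^4 - 52*j^3 - 27*j^2 + 19*j - 2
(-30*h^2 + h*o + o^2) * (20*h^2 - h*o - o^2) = -600*h^4 + 50*h^3*o + 49*h^2*o^2 - 2*h*o^3 - o^4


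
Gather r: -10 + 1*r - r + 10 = 0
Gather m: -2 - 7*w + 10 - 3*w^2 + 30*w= -3*w^2 + 23*w + 8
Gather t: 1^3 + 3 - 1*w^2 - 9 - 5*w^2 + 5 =-6*w^2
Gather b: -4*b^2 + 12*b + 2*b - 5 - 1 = -4*b^2 + 14*b - 6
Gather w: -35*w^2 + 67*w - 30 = -35*w^2 + 67*w - 30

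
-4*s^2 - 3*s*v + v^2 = (-4*s + v)*(s + v)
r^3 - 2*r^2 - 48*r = r*(r - 8)*(r + 6)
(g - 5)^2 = g^2 - 10*g + 25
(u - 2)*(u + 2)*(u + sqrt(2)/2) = u^3 + sqrt(2)*u^2/2 - 4*u - 2*sqrt(2)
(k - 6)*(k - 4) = k^2 - 10*k + 24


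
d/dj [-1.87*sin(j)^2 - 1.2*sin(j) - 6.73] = -(3.74*sin(j) + 1.2)*cos(j)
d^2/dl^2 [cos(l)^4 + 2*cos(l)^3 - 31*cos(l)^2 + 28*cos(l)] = -16*sin(l)^4 - 104*sin(l)^2 - 59*cos(l)/2 - 9*cos(3*l)/2 + 58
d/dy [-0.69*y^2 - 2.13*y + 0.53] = -1.38*y - 2.13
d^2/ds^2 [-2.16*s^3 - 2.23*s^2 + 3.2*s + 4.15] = -12.96*s - 4.46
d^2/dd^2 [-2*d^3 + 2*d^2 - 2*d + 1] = 4 - 12*d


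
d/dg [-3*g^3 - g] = -9*g^2 - 1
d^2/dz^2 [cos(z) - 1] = -cos(z)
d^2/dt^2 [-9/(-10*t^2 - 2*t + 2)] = 9*(-25*t^2 - 5*t + (10*t + 1)^2 + 5)/(5*t^2 + t - 1)^3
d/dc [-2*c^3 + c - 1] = 1 - 6*c^2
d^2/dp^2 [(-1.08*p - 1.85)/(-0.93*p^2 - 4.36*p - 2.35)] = ((1.08*p + 1.85)*(1.86*p + 4.36)*(3.72*p + 8.72) - (6.0264*p + 12.8586)*(0.93*p^2 + 4.36*p + 2.35))/(0.93*p^2 + 4.36*p + 2.35)^3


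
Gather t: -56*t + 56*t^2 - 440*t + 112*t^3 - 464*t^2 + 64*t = 112*t^3 - 408*t^2 - 432*t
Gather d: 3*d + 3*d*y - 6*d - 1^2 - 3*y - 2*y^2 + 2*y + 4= d*(3*y - 3) - 2*y^2 - y + 3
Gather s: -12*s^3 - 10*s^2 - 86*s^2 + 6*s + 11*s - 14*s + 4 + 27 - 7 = -12*s^3 - 96*s^2 + 3*s + 24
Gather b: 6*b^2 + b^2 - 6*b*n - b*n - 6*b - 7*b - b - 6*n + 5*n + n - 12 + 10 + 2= 7*b^2 + b*(-7*n - 14)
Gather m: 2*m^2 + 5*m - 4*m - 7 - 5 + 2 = 2*m^2 + m - 10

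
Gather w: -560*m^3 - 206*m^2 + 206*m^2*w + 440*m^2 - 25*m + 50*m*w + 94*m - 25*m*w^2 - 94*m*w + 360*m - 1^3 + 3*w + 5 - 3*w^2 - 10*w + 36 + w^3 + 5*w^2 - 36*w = -560*m^3 + 234*m^2 + 429*m + w^3 + w^2*(2 - 25*m) + w*(206*m^2 - 44*m - 43) + 40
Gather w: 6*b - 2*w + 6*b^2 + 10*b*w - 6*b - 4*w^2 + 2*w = 6*b^2 + 10*b*w - 4*w^2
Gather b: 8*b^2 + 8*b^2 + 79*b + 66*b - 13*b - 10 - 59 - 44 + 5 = 16*b^2 + 132*b - 108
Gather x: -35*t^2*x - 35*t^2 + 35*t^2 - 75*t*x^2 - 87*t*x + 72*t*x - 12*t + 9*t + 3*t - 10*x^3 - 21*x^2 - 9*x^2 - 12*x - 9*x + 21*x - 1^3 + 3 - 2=-10*x^3 + x^2*(-75*t - 30) + x*(-35*t^2 - 15*t)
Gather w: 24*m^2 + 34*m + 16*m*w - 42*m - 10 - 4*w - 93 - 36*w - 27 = 24*m^2 - 8*m + w*(16*m - 40) - 130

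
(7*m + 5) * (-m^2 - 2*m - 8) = -7*m^3 - 19*m^2 - 66*m - 40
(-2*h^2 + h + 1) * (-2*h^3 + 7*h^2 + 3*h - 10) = 4*h^5 - 16*h^4 - h^3 + 30*h^2 - 7*h - 10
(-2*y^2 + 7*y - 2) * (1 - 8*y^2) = 16*y^4 - 56*y^3 + 14*y^2 + 7*y - 2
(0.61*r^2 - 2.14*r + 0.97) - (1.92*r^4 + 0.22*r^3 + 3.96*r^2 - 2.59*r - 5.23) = -1.92*r^4 - 0.22*r^3 - 3.35*r^2 + 0.45*r + 6.2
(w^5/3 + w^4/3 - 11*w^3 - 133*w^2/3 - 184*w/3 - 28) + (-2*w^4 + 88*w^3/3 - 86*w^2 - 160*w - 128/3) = w^5/3 - 5*w^4/3 + 55*w^3/3 - 391*w^2/3 - 664*w/3 - 212/3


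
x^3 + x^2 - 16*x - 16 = (x - 4)*(x + 1)*(x + 4)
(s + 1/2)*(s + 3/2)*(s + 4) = s^3 + 6*s^2 + 35*s/4 + 3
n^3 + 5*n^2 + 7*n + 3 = (n + 1)^2*(n + 3)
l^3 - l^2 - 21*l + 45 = (l - 3)^2*(l + 5)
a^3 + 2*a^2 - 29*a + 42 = (a - 3)*(a - 2)*(a + 7)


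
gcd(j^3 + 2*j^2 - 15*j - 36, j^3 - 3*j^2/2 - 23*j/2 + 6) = j^2 - j - 12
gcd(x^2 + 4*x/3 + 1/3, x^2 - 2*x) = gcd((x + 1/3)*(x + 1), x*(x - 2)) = 1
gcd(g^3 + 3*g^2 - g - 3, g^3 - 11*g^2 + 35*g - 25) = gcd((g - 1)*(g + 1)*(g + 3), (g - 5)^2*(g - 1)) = g - 1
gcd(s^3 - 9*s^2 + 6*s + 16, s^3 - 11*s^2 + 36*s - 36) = s - 2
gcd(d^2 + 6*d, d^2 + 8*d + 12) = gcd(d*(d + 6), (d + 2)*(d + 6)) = d + 6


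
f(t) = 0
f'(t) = 0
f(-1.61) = 0.00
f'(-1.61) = 0.00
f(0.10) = 0.00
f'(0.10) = 0.00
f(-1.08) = 0.00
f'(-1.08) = 0.00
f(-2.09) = 0.00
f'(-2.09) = 0.00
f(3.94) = 0.00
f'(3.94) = 0.00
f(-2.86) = 0.00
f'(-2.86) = 0.00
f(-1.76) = 0.00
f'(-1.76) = 0.00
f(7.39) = 0.00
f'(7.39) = 0.00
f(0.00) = 0.00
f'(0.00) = 0.00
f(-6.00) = 0.00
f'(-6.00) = 0.00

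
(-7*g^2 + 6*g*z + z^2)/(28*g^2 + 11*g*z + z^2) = (-g + z)/(4*g + z)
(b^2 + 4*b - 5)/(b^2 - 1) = (b + 5)/(b + 1)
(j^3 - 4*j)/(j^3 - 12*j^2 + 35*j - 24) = j*(j^2 - 4)/(j^3 - 12*j^2 + 35*j - 24)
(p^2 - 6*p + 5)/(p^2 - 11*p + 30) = (p - 1)/(p - 6)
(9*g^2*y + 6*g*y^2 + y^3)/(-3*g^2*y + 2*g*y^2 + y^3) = (3*g + y)/(-g + y)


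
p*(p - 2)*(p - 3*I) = p^3 - 2*p^2 - 3*I*p^2 + 6*I*p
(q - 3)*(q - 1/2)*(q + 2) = q^3 - 3*q^2/2 - 11*q/2 + 3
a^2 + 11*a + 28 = (a + 4)*(a + 7)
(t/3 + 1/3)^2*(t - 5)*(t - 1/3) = t^4/9 - 10*t^3/27 - 8*t^2/9 - 2*t/9 + 5/27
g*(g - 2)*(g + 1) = g^3 - g^2 - 2*g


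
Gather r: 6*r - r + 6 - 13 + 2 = 5*r - 5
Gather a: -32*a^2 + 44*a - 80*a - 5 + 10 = -32*a^2 - 36*a + 5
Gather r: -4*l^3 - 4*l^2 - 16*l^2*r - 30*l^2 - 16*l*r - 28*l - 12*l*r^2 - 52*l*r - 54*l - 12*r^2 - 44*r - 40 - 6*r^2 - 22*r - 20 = -4*l^3 - 34*l^2 - 82*l + r^2*(-12*l - 18) + r*(-16*l^2 - 68*l - 66) - 60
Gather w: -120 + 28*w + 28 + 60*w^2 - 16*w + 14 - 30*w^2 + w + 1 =30*w^2 + 13*w - 77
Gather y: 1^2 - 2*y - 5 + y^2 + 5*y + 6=y^2 + 3*y + 2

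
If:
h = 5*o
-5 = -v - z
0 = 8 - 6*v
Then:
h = 5*o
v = 4/3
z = 11/3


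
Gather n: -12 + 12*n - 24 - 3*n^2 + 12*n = -3*n^2 + 24*n - 36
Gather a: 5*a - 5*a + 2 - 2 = 0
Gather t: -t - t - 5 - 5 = -2*t - 10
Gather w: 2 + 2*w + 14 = 2*w + 16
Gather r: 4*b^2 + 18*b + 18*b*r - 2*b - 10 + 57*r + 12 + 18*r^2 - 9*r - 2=4*b^2 + 16*b + 18*r^2 + r*(18*b + 48)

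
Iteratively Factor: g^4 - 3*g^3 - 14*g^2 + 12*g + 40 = (g + 2)*(g^3 - 5*g^2 - 4*g + 20) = (g - 5)*(g + 2)*(g^2 - 4) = (g - 5)*(g - 2)*(g + 2)*(g + 2)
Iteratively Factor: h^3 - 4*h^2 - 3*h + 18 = (h + 2)*(h^2 - 6*h + 9) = (h - 3)*(h + 2)*(h - 3)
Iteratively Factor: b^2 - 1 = (b - 1)*(b + 1)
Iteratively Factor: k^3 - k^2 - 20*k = (k)*(k^2 - k - 20) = k*(k + 4)*(k - 5)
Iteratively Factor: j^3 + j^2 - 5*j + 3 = (j - 1)*(j^2 + 2*j - 3) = (j - 1)*(j + 3)*(j - 1)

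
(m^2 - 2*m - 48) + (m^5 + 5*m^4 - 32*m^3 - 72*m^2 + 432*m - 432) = m^5 + 5*m^4 - 32*m^3 - 71*m^2 + 430*m - 480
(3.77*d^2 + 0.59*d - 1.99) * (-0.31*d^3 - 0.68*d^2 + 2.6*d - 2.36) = -1.1687*d^5 - 2.7465*d^4 + 10.0177*d^3 - 6.01*d^2 - 6.5664*d + 4.6964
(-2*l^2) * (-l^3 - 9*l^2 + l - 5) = 2*l^5 + 18*l^4 - 2*l^3 + 10*l^2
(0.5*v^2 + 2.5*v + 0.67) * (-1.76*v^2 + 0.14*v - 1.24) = -0.88*v^4 - 4.33*v^3 - 1.4492*v^2 - 3.0062*v - 0.8308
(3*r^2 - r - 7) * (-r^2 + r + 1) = -3*r^4 + 4*r^3 + 9*r^2 - 8*r - 7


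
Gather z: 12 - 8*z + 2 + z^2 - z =z^2 - 9*z + 14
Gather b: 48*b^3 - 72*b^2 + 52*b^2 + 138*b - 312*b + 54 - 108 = 48*b^3 - 20*b^2 - 174*b - 54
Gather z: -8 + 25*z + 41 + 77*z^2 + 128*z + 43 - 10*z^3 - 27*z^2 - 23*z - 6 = -10*z^3 + 50*z^2 + 130*z + 70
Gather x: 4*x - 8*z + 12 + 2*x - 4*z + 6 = 6*x - 12*z + 18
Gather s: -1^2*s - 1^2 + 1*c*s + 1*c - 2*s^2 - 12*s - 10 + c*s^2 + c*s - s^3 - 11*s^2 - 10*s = c - s^3 + s^2*(c - 13) + s*(2*c - 23) - 11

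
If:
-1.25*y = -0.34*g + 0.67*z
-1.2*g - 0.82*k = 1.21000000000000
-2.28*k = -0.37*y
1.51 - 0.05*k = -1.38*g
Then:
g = -1.09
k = 0.12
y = 0.74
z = -1.93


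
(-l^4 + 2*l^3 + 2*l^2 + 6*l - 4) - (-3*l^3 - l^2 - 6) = -l^4 + 5*l^3 + 3*l^2 + 6*l + 2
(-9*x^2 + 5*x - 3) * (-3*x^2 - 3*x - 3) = 27*x^4 + 12*x^3 + 21*x^2 - 6*x + 9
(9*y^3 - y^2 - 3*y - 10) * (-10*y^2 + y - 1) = -90*y^5 + 19*y^4 + 20*y^3 + 98*y^2 - 7*y + 10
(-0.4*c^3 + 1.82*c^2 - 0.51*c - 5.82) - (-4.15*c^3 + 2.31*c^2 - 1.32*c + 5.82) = 3.75*c^3 - 0.49*c^2 + 0.81*c - 11.64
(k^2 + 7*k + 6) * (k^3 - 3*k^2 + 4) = k^5 + 4*k^4 - 15*k^3 - 14*k^2 + 28*k + 24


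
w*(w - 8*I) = w^2 - 8*I*w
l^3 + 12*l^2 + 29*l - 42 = (l - 1)*(l + 6)*(l + 7)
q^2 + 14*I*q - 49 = (q + 7*I)^2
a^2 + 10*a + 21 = (a + 3)*(a + 7)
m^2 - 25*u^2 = (m - 5*u)*(m + 5*u)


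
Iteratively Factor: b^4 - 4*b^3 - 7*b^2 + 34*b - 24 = (b - 2)*(b^3 - 2*b^2 - 11*b + 12) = (b - 2)*(b + 3)*(b^2 - 5*b + 4) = (b - 4)*(b - 2)*(b + 3)*(b - 1)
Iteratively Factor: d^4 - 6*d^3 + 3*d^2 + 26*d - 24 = (d - 3)*(d^3 - 3*d^2 - 6*d + 8) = (d - 3)*(d - 1)*(d^2 - 2*d - 8) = (d - 4)*(d - 3)*(d - 1)*(d + 2)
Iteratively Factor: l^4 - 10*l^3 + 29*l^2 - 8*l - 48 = (l + 1)*(l^3 - 11*l^2 + 40*l - 48) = (l - 4)*(l + 1)*(l^2 - 7*l + 12) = (l - 4)^2*(l + 1)*(l - 3)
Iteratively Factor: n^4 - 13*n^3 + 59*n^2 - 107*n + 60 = (n - 5)*(n^3 - 8*n^2 + 19*n - 12) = (n - 5)*(n - 1)*(n^2 - 7*n + 12) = (n - 5)*(n - 4)*(n - 1)*(n - 3)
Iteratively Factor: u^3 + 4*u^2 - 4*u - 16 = (u + 2)*(u^2 + 2*u - 8) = (u - 2)*(u + 2)*(u + 4)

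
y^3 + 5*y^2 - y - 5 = (y - 1)*(y + 1)*(y + 5)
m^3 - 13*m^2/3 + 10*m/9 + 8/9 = (m - 4)*(m - 2/3)*(m + 1/3)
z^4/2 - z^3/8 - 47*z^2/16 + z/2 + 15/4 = (z/2 + 1)*(z - 2)*(z - 3/2)*(z + 5/4)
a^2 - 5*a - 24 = (a - 8)*(a + 3)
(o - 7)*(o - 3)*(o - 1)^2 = o^4 - 12*o^3 + 42*o^2 - 52*o + 21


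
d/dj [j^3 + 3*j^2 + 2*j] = 3*j^2 + 6*j + 2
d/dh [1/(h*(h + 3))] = (-2*h - 3)/(h^2*(h^2 + 6*h + 9))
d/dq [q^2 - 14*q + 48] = 2*q - 14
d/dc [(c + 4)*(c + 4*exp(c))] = c + (c + 4)*(4*exp(c) + 1) + 4*exp(c)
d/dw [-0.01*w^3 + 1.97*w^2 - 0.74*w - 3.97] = -0.03*w^2 + 3.94*w - 0.74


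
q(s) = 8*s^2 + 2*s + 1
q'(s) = 16*s + 2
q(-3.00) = 67.00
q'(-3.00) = -46.00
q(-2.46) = 44.49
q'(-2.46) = -37.36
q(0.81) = 7.87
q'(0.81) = 14.96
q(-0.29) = 1.09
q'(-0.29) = -2.64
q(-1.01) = 7.14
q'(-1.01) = -14.16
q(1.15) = 13.88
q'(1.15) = 20.40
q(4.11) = 144.36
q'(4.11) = 67.76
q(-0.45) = 1.72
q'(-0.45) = -5.20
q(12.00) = 1177.00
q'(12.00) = 194.00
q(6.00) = 301.00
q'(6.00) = 98.00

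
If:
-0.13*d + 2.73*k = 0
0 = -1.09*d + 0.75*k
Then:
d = 0.00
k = 0.00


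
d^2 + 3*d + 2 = (d + 1)*(d + 2)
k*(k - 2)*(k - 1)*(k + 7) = k^4 + 4*k^3 - 19*k^2 + 14*k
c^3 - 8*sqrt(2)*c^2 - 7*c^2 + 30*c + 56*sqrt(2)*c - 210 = (c - 7)*(c - 5*sqrt(2))*(c - 3*sqrt(2))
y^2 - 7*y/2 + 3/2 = (y - 3)*(y - 1/2)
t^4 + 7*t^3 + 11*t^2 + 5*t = t*(t + 1)^2*(t + 5)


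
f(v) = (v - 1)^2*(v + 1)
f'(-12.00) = 455.00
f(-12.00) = -1859.00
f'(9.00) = 224.00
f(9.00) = 640.00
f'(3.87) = 36.19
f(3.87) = 40.11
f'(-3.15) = 35.07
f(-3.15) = -37.03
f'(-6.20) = 126.72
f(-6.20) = -269.57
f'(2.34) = 10.75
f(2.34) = 6.00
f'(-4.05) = 56.31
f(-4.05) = -77.78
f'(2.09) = 7.92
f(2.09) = 3.67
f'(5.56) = 80.62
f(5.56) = 136.41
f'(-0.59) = 1.22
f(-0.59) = 1.04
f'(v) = (v - 1)^2 + (v + 1)*(2*v - 2) = (v - 1)*(3*v + 1)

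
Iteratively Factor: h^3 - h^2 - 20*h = (h)*(h^2 - h - 20) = h*(h - 5)*(h + 4)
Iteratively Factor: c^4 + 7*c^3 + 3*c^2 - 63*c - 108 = (c + 3)*(c^3 + 4*c^2 - 9*c - 36) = (c + 3)*(c + 4)*(c^2 - 9) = (c - 3)*(c + 3)*(c + 4)*(c + 3)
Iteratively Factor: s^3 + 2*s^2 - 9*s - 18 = (s + 3)*(s^2 - s - 6) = (s + 2)*(s + 3)*(s - 3)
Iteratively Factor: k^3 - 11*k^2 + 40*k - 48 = (k - 3)*(k^2 - 8*k + 16) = (k - 4)*(k - 3)*(k - 4)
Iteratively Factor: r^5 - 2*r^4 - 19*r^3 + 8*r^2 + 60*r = (r + 2)*(r^4 - 4*r^3 - 11*r^2 + 30*r) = r*(r + 2)*(r^3 - 4*r^2 - 11*r + 30) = r*(r - 5)*(r + 2)*(r^2 + r - 6) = r*(r - 5)*(r - 2)*(r + 2)*(r + 3)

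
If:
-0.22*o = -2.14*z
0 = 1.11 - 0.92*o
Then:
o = 1.21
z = 0.12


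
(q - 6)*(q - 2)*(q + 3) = q^3 - 5*q^2 - 12*q + 36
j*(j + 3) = j^2 + 3*j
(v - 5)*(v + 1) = v^2 - 4*v - 5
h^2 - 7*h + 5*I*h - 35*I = (h - 7)*(h + 5*I)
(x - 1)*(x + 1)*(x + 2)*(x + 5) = x^4 + 7*x^3 + 9*x^2 - 7*x - 10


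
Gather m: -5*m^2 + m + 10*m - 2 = -5*m^2 + 11*m - 2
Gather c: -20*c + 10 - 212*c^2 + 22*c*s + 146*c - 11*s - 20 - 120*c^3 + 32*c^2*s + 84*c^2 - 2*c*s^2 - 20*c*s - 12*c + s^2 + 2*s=-120*c^3 + c^2*(32*s - 128) + c*(-2*s^2 + 2*s + 114) + s^2 - 9*s - 10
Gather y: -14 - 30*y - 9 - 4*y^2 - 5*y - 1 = -4*y^2 - 35*y - 24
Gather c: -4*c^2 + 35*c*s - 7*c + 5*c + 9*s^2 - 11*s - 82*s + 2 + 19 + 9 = -4*c^2 + c*(35*s - 2) + 9*s^2 - 93*s + 30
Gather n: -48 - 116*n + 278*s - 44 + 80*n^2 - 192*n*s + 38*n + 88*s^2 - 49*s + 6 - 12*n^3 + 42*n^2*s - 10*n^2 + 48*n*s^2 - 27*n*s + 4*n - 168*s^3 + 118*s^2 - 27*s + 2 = -12*n^3 + n^2*(42*s + 70) + n*(48*s^2 - 219*s - 74) - 168*s^3 + 206*s^2 + 202*s - 84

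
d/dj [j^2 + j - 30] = 2*j + 1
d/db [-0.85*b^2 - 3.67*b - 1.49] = -1.7*b - 3.67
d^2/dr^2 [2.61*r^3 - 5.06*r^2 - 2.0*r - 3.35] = 15.66*r - 10.12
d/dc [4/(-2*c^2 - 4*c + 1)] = 16*(c + 1)/(2*c^2 + 4*c - 1)^2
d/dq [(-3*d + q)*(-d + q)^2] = (d - q)*(7*d - 3*q)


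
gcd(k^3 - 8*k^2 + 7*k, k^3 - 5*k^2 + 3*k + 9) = 1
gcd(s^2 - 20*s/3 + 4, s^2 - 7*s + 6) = s - 6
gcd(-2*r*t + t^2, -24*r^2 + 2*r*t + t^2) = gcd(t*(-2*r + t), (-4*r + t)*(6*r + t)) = 1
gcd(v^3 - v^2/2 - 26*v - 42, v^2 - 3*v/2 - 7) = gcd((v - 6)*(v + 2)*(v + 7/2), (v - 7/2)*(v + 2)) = v + 2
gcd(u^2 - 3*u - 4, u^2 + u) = u + 1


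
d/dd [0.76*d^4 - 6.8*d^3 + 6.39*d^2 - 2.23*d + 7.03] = 3.04*d^3 - 20.4*d^2 + 12.78*d - 2.23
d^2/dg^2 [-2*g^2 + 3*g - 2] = -4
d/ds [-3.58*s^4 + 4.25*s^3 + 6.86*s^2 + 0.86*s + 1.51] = -14.32*s^3 + 12.75*s^2 + 13.72*s + 0.86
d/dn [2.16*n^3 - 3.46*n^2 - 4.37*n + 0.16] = 6.48*n^2 - 6.92*n - 4.37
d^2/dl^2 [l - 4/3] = 0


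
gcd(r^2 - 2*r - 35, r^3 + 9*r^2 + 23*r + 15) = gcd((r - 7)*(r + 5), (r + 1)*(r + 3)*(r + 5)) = r + 5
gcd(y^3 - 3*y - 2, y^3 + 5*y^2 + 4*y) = y + 1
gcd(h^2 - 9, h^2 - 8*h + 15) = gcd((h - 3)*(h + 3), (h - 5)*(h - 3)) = h - 3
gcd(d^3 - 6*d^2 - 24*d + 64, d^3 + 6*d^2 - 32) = d^2 + 2*d - 8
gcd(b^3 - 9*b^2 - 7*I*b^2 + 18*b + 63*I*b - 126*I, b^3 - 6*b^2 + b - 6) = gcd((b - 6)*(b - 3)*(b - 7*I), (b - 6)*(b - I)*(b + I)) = b - 6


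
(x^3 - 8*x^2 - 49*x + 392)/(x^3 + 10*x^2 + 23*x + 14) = (x^2 - 15*x + 56)/(x^2 + 3*x + 2)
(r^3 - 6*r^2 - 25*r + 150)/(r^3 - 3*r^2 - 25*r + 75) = (r - 6)/(r - 3)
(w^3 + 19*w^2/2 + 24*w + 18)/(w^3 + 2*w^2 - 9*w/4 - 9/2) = 2*(w + 6)/(2*w - 3)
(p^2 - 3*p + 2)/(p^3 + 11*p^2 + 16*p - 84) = (p - 1)/(p^2 + 13*p + 42)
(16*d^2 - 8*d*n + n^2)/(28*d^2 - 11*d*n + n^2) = (4*d - n)/(7*d - n)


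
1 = 1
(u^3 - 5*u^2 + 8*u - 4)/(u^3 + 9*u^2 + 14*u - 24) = (u^2 - 4*u + 4)/(u^2 + 10*u + 24)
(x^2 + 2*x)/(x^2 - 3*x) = (x + 2)/(x - 3)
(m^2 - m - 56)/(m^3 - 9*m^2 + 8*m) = (m + 7)/(m*(m - 1))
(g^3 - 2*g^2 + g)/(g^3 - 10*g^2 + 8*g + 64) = g*(g^2 - 2*g + 1)/(g^3 - 10*g^2 + 8*g + 64)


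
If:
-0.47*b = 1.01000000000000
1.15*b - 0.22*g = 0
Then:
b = -2.15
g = -11.23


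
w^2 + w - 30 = (w - 5)*(w + 6)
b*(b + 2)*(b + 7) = b^3 + 9*b^2 + 14*b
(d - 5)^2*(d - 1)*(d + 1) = d^4 - 10*d^3 + 24*d^2 + 10*d - 25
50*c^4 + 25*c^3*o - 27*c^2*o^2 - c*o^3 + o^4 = (-5*c + o)*(-2*c + o)*(c + o)*(5*c + o)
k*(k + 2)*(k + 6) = k^3 + 8*k^2 + 12*k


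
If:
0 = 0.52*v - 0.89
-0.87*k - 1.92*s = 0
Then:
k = -2.20689655172414*s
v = 1.71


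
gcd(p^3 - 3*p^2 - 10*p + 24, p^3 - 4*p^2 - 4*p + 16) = p^2 - 6*p + 8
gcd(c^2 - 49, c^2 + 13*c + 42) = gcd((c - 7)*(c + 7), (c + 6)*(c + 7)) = c + 7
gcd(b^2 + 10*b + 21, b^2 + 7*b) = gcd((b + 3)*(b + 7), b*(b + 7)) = b + 7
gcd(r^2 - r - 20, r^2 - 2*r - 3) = 1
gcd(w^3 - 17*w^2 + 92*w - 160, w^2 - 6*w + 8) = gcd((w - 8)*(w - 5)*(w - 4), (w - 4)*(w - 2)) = w - 4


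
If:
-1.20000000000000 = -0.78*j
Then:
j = 1.54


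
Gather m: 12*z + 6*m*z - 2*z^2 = 6*m*z - 2*z^2 + 12*z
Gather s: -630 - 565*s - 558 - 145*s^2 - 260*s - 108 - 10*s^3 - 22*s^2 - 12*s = -10*s^3 - 167*s^2 - 837*s - 1296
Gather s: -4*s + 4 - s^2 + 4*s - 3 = 1 - s^2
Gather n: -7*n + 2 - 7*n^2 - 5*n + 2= -7*n^2 - 12*n + 4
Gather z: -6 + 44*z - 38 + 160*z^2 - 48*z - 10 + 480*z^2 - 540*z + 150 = 640*z^2 - 544*z + 96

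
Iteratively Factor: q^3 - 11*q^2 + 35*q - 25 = (q - 5)*(q^2 - 6*q + 5) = (q - 5)*(q - 1)*(q - 5)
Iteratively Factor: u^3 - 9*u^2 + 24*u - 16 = (u - 1)*(u^2 - 8*u + 16) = (u - 4)*(u - 1)*(u - 4)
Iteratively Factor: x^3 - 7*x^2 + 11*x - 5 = (x - 1)*(x^2 - 6*x + 5) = (x - 5)*(x - 1)*(x - 1)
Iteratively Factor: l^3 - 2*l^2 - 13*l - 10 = (l + 1)*(l^2 - 3*l - 10) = (l - 5)*(l + 1)*(l + 2)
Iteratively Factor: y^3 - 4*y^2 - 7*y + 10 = (y - 1)*(y^2 - 3*y - 10) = (y - 1)*(y + 2)*(y - 5)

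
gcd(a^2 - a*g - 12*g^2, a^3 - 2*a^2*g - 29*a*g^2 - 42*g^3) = a + 3*g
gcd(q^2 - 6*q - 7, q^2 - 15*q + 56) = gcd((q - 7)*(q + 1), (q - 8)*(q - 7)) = q - 7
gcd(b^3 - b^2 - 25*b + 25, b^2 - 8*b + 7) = b - 1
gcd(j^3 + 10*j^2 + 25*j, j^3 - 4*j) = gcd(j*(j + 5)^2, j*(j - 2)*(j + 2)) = j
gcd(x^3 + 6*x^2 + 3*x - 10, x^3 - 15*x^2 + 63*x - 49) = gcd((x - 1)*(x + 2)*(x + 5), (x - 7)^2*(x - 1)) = x - 1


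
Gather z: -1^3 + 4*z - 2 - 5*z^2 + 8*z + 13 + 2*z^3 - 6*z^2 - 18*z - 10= 2*z^3 - 11*z^2 - 6*z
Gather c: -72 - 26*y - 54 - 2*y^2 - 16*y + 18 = -2*y^2 - 42*y - 108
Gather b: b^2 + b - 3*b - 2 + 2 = b^2 - 2*b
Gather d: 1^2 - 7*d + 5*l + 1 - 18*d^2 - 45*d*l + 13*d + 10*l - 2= -18*d^2 + d*(6 - 45*l) + 15*l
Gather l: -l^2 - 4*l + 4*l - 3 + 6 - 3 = -l^2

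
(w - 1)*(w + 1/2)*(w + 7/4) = w^3 + 5*w^2/4 - 11*w/8 - 7/8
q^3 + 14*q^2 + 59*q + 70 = (q + 2)*(q + 5)*(q + 7)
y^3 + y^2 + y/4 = y*(y + 1/2)^2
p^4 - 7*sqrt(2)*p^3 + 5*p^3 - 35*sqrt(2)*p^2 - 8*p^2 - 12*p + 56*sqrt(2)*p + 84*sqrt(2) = (p - 2)*(p + 1)*(p + 6)*(p - 7*sqrt(2))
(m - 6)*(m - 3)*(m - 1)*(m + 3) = m^4 - 7*m^3 - 3*m^2 + 63*m - 54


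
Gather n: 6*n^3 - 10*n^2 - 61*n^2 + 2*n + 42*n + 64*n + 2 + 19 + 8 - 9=6*n^3 - 71*n^2 + 108*n + 20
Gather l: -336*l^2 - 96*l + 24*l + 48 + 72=-336*l^2 - 72*l + 120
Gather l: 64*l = 64*l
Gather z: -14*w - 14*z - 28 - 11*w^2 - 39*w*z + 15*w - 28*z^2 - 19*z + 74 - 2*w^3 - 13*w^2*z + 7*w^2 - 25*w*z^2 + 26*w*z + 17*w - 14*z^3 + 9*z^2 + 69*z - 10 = -2*w^3 - 4*w^2 + 18*w - 14*z^3 + z^2*(-25*w - 19) + z*(-13*w^2 - 13*w + 36) + 36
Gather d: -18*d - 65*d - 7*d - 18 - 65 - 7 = -90*d - 90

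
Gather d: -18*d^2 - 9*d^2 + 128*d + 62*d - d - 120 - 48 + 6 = -27*d^2 + 189*d - 162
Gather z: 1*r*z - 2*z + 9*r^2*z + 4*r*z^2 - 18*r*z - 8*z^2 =z^2*(4*r - 8) + z*(9*r^2 - 17*r - 2)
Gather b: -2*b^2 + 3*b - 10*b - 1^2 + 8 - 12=-2*b^2 - 7*b - 5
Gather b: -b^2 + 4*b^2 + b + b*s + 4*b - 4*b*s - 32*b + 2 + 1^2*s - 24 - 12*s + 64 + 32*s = 3*b^2 + b*(-3*s - 27) + 21*s + 42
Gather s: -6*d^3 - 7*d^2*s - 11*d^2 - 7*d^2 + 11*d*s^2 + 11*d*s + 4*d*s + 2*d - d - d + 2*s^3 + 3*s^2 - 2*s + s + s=-6*d^3 - 18*d^2 + 2*s^3 + s^2*(11*d + 3) + s*(-7*d^2 + 15*d)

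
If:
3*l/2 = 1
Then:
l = 2/3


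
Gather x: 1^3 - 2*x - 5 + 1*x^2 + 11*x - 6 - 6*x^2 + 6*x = -5*x^2 + 15*x - 10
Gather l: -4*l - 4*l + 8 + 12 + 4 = 24 - 8*l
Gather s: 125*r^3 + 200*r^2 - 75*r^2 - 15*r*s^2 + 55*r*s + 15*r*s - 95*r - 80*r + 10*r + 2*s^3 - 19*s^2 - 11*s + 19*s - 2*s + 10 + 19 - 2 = 125*r^3 + 125*r^2 - 165*r + 2*s^3 + s^2*(-15*r - 19) + s*(70*r + 6) + 27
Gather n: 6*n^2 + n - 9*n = 6*n^2 - 8*n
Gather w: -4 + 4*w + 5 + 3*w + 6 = 7*w + 7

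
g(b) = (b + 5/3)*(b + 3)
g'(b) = 2*b + 14/3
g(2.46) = 22.53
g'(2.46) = 9.59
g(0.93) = 10.20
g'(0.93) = 6.53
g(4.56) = 47.07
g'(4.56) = 13.79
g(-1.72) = -0.07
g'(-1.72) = 1.23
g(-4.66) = 4.97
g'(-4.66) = -4.65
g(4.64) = 48.18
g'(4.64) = 13.95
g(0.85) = 9.69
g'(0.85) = 6.37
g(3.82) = 37.42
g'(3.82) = 12.31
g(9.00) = 128.00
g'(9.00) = 22.67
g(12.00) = 205.00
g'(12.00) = 28.67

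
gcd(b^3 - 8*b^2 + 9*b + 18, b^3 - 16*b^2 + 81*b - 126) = b^2 - 9*b + 18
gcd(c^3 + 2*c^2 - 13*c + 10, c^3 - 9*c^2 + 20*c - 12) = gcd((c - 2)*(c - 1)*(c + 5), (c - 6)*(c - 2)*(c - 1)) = c^2 - 3*c + 2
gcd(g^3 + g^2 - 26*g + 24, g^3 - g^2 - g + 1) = g - 1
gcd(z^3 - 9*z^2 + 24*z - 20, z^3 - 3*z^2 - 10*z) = z - 5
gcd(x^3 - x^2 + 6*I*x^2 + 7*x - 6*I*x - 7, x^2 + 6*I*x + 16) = 1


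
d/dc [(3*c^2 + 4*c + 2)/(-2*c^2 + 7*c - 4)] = (29*c^2 - 16*c - 30)/(4*c^4 - 28*c^3 + 65*c^2 - 56*c + 16)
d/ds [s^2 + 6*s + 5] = 2*s + 6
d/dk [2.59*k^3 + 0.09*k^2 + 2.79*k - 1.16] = 7.77*k^2 + 0.18*k + 2.79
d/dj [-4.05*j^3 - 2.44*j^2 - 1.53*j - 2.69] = -12.15*j^2 - 4.88*j - 1.53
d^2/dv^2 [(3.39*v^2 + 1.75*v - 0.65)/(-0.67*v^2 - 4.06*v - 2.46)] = (16.871806*v^3 + 35.275098*v^2 + 27.91488*v + 13.212772)/(0.300763*v^6 + 5.467602*v^5 + 36.444918*v^4 + 107.073568*v^3 + 133.812684*v^2 + 73.708488*v + 14.886936)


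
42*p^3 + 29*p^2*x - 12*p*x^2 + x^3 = (-7*p + x)*(-6*p + x)*(p + x)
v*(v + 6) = v^2 + 6*v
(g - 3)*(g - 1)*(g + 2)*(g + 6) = g^4 + 4*g^3 - 17*g^2 - 24*g + 36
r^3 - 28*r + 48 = (r - 4)*(r - 2)*(r + 6)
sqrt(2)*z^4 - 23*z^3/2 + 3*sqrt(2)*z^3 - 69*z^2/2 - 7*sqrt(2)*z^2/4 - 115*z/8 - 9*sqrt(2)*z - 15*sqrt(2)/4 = (z + 1/2)*(z + 5/2)*(z - 6*sqrt(2))*(sqrt(2)*z + 1/2)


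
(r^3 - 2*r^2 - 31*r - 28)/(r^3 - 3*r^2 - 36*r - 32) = (r - 7)/(r - 8)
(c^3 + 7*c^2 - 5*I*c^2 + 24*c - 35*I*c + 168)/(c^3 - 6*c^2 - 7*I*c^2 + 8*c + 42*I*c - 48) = (c^2 + c*(7 + 3*I) + 21*I)/(c^2 + c*(-6 + I) - 6*I)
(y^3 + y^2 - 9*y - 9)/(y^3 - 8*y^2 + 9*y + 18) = (y + 3)/(y - 6)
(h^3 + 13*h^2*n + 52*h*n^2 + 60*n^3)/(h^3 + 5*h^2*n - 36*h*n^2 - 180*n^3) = (h + 2*n)/(h - 6*n)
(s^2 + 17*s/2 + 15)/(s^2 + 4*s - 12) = (s + 5/2)/(s - 2)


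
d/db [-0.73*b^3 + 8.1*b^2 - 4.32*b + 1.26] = -2.19*b^2 + 16.2*b - 4.32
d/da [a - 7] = 1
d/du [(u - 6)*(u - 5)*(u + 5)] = 3*u^2 - 12*u - 25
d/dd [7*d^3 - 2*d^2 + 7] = d*(21*d - 4)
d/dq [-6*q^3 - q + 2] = -18*q^2 - 1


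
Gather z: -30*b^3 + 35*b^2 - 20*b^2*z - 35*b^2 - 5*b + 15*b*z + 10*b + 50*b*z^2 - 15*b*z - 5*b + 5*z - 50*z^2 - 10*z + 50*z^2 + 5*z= -30*b^3 - 20*b^2*z + 50*b*z^2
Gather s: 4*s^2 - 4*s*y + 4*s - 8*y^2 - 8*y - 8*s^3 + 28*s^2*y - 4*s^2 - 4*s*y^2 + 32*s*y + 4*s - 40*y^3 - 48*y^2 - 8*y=-8*s^3 + 28*s^2*y + s*(-4*y^2 + 28*y + 8) - 40*y^3 - 56*y^2 - 16*y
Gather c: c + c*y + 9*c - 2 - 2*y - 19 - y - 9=c*(y + 10) - 3*y - 30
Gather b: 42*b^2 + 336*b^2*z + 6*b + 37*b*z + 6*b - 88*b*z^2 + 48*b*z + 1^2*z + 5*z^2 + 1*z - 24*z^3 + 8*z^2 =b^2*(336*z + 42) + b*(-88*z^2 + 85*z + 12) - 24*z^3 + 13*z^2 + 2*z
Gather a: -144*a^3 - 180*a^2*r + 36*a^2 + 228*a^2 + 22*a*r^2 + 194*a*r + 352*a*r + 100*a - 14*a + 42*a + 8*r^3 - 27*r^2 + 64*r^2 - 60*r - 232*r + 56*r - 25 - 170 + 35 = -144*a^3 + a^2*(264 - 180*r) + a*(22*r^2 + 546*r + 128) + 8*r^3 + 37*r^2 - 236*r - 160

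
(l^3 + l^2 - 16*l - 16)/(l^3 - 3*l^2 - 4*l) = (l + 4)/l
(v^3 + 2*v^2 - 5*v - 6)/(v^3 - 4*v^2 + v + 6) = (v + 3)/(v - 3)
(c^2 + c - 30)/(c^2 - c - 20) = (c + 6)/(c + 4)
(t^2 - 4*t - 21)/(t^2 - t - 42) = (t + 3)/(t + 6)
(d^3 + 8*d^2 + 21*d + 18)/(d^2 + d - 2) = (d^2 + 6*d + 9)/(d - 1)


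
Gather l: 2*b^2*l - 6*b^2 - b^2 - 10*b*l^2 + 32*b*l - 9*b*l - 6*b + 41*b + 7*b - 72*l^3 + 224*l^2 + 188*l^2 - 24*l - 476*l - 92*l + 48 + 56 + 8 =-7*b^2 + 42*b - 72*l^3 + l^2*(412 - 10*b) + l*(2*b^2 + 23*b - 592) + 112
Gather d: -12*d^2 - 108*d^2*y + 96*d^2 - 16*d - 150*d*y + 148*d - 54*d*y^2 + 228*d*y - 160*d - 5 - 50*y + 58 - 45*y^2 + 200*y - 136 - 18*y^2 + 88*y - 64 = d^2*(84 - 108*y) + d*(-54*y^2 + 78*y - 28) - 63*y^2 + 238*y - 147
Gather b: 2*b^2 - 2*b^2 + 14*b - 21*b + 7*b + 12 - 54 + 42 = 0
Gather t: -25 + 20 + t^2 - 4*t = t^2 - 4*t - 5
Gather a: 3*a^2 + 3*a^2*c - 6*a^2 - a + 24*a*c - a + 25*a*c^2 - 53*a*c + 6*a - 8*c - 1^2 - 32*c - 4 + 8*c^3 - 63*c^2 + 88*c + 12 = a^2*(3*c - 3) + a*(25*c^2 - 29*c + 4) + 8*c^3 - 63*c^2 + 48*c + 7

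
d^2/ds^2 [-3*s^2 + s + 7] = -6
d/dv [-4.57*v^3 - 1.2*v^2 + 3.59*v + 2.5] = -13.71*v^2 - 2.4*v + 3.59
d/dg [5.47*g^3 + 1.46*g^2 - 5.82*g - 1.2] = 16.41*g^2 + 2.92*g - 5.82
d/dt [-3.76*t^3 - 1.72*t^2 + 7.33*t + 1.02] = -11.28*t^2 - 3.44*t + 7.33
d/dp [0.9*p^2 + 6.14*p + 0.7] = 1.8*p + 6.14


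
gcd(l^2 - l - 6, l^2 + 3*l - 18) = l - 3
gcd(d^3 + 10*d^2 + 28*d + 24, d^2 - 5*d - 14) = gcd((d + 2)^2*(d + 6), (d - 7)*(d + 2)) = d + 2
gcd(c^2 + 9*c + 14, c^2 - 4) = c + 2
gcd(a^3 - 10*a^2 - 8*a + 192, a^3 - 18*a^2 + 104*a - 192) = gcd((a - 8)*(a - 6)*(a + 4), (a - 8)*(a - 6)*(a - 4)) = a^2 - 14*a + 48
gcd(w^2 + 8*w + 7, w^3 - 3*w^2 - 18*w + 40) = 1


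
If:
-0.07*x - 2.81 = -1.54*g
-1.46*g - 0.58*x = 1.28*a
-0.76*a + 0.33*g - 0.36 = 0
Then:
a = 0.23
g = 1.62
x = -4.57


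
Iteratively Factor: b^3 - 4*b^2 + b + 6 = (b - 3)*(b^2 - b - 2) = (b - 3)*(b + 1)*(b - 2)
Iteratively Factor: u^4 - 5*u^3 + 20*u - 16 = (u - 2)*(u^3 - 3*u^2 - 6*u + 8) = (u - 4)*(u - 2)*(u^2 + u - 2) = (u - 4)*(u - 2)*(u - 1)*(u + 2)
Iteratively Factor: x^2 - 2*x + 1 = (x - 1)*(x - 1)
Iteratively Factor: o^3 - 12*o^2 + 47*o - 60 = (o - 5)*(o^2 - 7*o + 12) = (o - 5)*(o - 3)*(o - 4)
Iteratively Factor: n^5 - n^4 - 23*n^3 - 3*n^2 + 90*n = (n + 3)*(n^4 - 4*n^3 - 11*n^2 + 30*n) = n*(n + 3)*(n^3 - 4*n^2 - 11*n + 30) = n*(n - 2)*(n + 3)*(n^2 - 2*n - 15) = n*(n - 2)*(n + 3)^2*(n - 5)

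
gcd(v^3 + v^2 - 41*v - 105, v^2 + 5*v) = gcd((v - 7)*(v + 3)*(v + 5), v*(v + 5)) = v + 5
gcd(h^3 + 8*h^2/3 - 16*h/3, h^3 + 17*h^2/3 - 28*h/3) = h^2 - 4*h/3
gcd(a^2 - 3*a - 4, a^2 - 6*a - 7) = a + 1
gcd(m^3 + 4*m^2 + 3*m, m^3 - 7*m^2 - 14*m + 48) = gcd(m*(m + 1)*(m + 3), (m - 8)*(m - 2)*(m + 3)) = m + 3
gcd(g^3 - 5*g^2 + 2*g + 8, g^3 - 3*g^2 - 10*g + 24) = g^2 - 6*g + 8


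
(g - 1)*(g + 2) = g^2 + g - 2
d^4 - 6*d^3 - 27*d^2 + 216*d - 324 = (d - 6)*(d - 3)^2*(d + 6)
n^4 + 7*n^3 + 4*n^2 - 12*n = n*(n - 1)*(n + 2)*(n + 6)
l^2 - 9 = (l - 3)*(l + 3)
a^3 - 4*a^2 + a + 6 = (a - 3)*(a - 2)*(a + 1)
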